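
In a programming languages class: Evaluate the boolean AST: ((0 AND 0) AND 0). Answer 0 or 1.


Step 1: Evaluate inner node
  0 AND 0 = 0
Step 2: Evaluate root node
  0 AND 0 = 0

0


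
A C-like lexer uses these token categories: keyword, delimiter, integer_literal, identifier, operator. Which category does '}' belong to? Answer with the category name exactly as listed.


Token: '}'
Checking categories:
  identifier: no
  integer_literal: no
  operator: no
  keyword: no
  delimiter: YES
Category: delimiter

delimiter


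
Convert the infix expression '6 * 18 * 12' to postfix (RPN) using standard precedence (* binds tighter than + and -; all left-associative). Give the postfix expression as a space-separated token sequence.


Applying the shunting-yard algorithm:
  Operand 6 -> output
  Push '*' onto operator stack -> op-stack: [*]
  Operand 18 -> output
  See '*' (prec 2); top '*' (prec 2) >= it -> pop '*' to output
  Push '*' onto operator stack -> op-stack: [*]
  Operand 12 -> output
  End of input: pop '*' to output
Postfix result: 6 18 * 12 *

6 18 * 12 *


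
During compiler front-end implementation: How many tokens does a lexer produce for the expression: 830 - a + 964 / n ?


Scanning '830 - a + 964 / n'
Token 1: '830' -> integer_literal
Token 2: '-' -> operator
Token 3: 'a' -> identifier
Token 4: '+' -> operator
Token 5: '964' -> integer_literal
Token 6: '/' -> operator
Token 7: 'n' -> identifier
Total tokens: 7

7


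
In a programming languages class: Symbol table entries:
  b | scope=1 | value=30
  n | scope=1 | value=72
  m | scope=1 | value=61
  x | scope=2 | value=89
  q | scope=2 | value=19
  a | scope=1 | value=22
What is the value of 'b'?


Searching symbol table for 'b':
  b | scope=1 | value=30 <- MATCH
  n | scope=1 | value=72
  m | scope=1 | value=61
  x | scope=2 | value=89
  q | scope=2 | value=19
  a | scope=1 | value=22
Found 'b' at scope 1 with value 30

30


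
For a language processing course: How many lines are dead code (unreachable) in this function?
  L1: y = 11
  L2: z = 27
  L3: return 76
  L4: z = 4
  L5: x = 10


Analyzing control flow:
  L1: reachable (before return)
  L2: reachable (before return)
  L3: reachable (return statement)
  L4: DEAD (after return at L3)
  L5: DEAD (after return at L3)
Return at L3, total lines = 5
Dead lines: L4 through L5
Count: 2

2


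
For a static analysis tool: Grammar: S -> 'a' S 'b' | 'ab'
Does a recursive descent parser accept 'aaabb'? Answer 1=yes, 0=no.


Grammar accepts strings of the form a^n b^n (n >= 1)
Word: 'aaabb'
Counting: 3 a's and 2 b's
Check: 3 == 2? No
Mismatch: a-count != b-count
Rejected

0


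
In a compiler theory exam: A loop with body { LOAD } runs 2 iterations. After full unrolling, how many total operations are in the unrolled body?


Loop body operations: LOAD (1 op per iteration)
Unrolling 2 iterations:
  Iteration 1: LOAD (1 ops)
  Iteration 2: LOAD (1 ops)
Total: 2 iterations * 1 ops/iter = 2 operations

2


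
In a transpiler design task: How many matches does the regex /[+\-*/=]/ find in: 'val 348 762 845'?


Pattern: /[+\-*/=]/ (operators)
Input: 'val 348 762 845'
Scanning for matches:
Total matches: 0

0


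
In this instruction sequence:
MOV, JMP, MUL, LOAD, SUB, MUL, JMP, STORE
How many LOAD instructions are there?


Scanning instruction sequence for LOAD:
  Position 1: MOV
  Position 2: JMP
  Position 3: MUL
  Position 4: LOAD <- MATCH
  Position 5: SUB
  Position 6: MUL
  Position 7: JMP
  Position 8: STORE
Matches at positions: [4]
Total LOAD count: 1

1


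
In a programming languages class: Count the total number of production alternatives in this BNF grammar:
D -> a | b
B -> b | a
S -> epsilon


Counting alternatives per rule:
  D: 2 alternative(s)
  B: 2 alternative(s)
  S: 1 alternative(s)
Sum: 2 + 2 + 1 = 5

5


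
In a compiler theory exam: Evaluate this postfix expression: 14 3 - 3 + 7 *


Processing tokens left to right:
Push 14, Push 3
Pop 14 and 3, compute 14 - 3 = 11, push 11
Push 3
Pop 11 and 3, compute 11 + 3 = 14, push 14
Push 7
Pop 14 and 7, compute 14 * 7 = 98, push 98
Stack result: 98

98


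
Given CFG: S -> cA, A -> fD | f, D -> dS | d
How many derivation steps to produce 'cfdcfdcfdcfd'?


Grammar: S -> cA, A -> fD | f, D -> dS | d
Deriving 'cfdcfdcfdcfd':
Step 1: S -> cA => cA
Step 2: A -> fD => cfD
Step 3: D -> dS => cfdS
Step 4: S -> cA => cfdcA
Step 5: A -> fD => cfdcfD
Step 6: D -> dS => cfdcfdS
Step 7: S -> cA => cfdcfdcA
Step 8: A -> fD => cfdcfdcfD
Step 9: D -> dS => cfdcfdcfdS
Step 10: S -> cA => cfdcfdcfdcA
Step 11: A -> fD => cfdcfdcfdcfD
Step 12: D -> d => cfdcfdcfdcfd
Total derivation steps: 12

12


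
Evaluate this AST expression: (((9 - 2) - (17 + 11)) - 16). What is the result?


Expression: (((9 - 2) - (17 + 11)) - 16)
Evaluating step by step:
  9 - 2 = 7
  17 + 11 = 28
  7 - 28 = -21
  -21 - 16 = -37
Result: -37

-37


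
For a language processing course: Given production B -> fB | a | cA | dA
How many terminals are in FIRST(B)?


Production: B -> fB | a | cA | dA
Examining each alternative for leading terminals:
  B -> fB : first terminal = 'f'
  B -> a : first terminal = 'a'
  B -> cA : first terminal = 'c'
  B -> dA : first terminal = 'd'
FIRST(B) = {a, c, d, f}
Count: 4

4


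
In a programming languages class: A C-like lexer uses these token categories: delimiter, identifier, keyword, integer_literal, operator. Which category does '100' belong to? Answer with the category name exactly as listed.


Token: '100'
Checking categories:
  identifier: no
  integer_literal: YES
  operator: no
  keyword: no
  delimiter: no
Category: integer_literal

integer_literal


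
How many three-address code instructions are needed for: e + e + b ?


Expression: e + e + b
Generating three-address code (respecting * over +/- precedence):
  Instruction 1: t1 = e + e
  Instruction 2: t2 = t1 + b
Total instructions: 2

2


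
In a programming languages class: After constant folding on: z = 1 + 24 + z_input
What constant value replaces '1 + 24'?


Identifying constant sub-expression:
  Original: z = 1 + 24 + z_input
  1 and 24 are both compile-time constants
  Evaluating: 1 + 24 = 25
  After folding: z = 25 + z_input

25


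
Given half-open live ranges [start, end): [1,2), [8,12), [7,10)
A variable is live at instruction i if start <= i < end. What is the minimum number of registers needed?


Live ranges:
  Var0: [1, 2)
  Var1: [8, 12)
  Var2: [7, 10)
Sweep-line events (position, delta, active):
  pos=1 start -> active=1
  pos=2 end -> active=0
  pos=7 start -> active=1
  pos=8 start -> active=2
  pos=10 end -> active=1
  pos=12 end -> active=0
Maximum simultaneous active: 2
Minimum registers needed: 2

2


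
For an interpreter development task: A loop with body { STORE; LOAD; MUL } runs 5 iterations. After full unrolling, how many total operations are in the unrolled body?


Loop body operations: STORE, LOAD, MUL (3 ops per iteration)
Unrolling 5 iterations:
  Iteration 1: STORE, LOAD, MUL (3 ops)
  Iteration 2: STORE, LOAD, MUL (3 ops)
  Iteration 3: STORE, LOAD, MUL (3 ops)
  Iteration 4: STORE, LOAD, MUL (3 ops)
  Iteration 5: STORE, LOAD, MUL (3 ops)
Total: 5 iterations * 3 ops/iter = 15 operations

15


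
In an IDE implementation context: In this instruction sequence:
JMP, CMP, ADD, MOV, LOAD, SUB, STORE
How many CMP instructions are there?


Scanning instruction sequence for CMP:
  Position 1: JMP
  Position 2: CMP <- MATCH
  Position 3: ADD
  Position 4: MOV
  Position 5: LOAD
  Position 6: SUB
  Position 7: STORE
Matches at positions: [2]
Total CMP count: 1

1


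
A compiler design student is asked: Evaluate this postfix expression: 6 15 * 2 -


Processing tokens left to right:
Push 6, Push 15
Pop 6 and 15, compute 6 * 15 = 90, push 90
Push 2
Pop 90 and 2, compute 90 - 2 = 88, push 88
Stack result: 88

88


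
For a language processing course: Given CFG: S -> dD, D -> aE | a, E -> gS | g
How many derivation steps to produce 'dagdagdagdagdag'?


Grammar: S -> dD, D -> aE | a, E -> gS | g
Deriving 'dagdagdagdagdag':
Step 1: S -> dD => dD
Step 2: D -> aE => daE
Step 3: E -> gS => dagS
Step 4: S -> dD => dagdD
Step 5: D -> aE => dagdaE
Step 6: E -> gS => dagdagS
Step 7: S -> dD => dagdagdD
Step 8: D -> aE => dagdagdaE
Step 9: E -> gS => dagdagdagS
Step 10: S -> dD => dagdagdagdD
Step 11: D -> aE => dagdagdagdaE
Step 12: E -> gS => dagdagdagdagS
Step 13: S -> dD => dagdagdagdagdD
Step 14: D -> aE => dagdagdagdagdaE
Step 15: E -> g => dagdagdagdagdag
Total derivation steps: 15

15


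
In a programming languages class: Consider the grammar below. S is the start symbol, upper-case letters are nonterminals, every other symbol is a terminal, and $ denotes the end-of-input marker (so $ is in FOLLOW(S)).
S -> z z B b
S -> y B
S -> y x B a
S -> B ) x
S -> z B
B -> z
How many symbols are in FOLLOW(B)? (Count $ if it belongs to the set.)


S is the start symbol and does not occur in any rule body, so FOLLOW(S) = {$}.
Examining every occurrence of B in a rule body:
  S -> z z B b : B is followed by terminal 'b' -> add 'b'
  S -> y B : B is at the right end -> add FOLLOW(S) = {$}
  S -> y x B a : B is followed by terminal 'a' -> add 'a'
  S -> B ) x : B is followed by terminal ')' -> add ')'
  S -> z B : B is at the right end -> add FOLLOW(S) = {$} (already in the set)
  B -> z : B does not occur in the body -> contributes nothing
FOLLOW(B) = {), a, b, $}
Count: 4

4


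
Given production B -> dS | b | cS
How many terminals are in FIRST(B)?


Production: B -> dS | b | cS
Examining each alternative for leading terminals:
  B -> dS : first terminal = 'd'
  B -> b : first terminal = 'b'
  B -> cS : first terminal = 'c'
FIRST(B) = {b, c, d}
Count: 3

3


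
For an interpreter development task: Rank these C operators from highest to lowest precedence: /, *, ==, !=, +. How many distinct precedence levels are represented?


Looking up precedence for each operator:
  / -> precedence 6
  * -> precedence 6
  == -> precedence 3
  != -> precedence 3
  + -> precedence 5
Sorted highest to lowest: /, *, +, ==, !=
Distinct precedence values: [6, 5, 3]
Number of distinct levels: 3

3


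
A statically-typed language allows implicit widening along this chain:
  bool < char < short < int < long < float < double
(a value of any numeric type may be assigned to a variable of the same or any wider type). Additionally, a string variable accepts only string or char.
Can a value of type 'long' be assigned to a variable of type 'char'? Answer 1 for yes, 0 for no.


Target variable type: char
Source value type: long
Numeric ranks: long=4, char=1
Widening allowed iff rank(source) <= rank(target): 4 <= 1? No
Result: 0

0


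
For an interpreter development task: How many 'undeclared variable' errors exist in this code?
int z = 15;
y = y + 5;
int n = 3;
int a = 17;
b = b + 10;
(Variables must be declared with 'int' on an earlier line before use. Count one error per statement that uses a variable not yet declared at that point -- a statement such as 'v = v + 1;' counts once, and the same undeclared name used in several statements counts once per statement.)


Scanning code line by line:
  Line 1: declare 'z' -> declared = ['z']
  Line 2: use 'y' -> ERROR (undeclared)
  Line 3: declare 'n' -> declared = ['n', 'z']
  Line 4: declare 'a' -> declared = ['a', 'n', 'z']
  Line 5: use 'b' -> ERROR (undeclared)
Total undeclared variable errors: 2

2


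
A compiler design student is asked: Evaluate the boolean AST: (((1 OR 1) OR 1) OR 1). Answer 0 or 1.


Step 1: Evaluate inner node
  1 OR 1 = 1
Step 2: Evaluate next node
  1 OR 1 = 1
Step 3: Evaluate root node
  1 OR 1 = 1

1


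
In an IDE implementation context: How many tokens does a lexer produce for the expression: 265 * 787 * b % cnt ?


Scanning '265 * 787 * b % cnt'
Token 1: '265' -> integer_literal
Token 2: '*' -> operator
Token 3: '787' -> integer_literal
Token 4: '*' -> operator
Token 5: 'b' -> identifier
Token 6: '%' -> operator
Token 7: 'cnt' -> identifier
Total tokens: 7

7


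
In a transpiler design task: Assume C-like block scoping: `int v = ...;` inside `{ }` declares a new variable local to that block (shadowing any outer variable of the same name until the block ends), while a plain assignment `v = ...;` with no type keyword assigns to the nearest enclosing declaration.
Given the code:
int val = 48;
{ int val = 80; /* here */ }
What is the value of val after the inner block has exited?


Analyzing scoping rules:
Outer scope: declares val = 48
Inner block: 'int val = 80;' declares a NEW val that shadows the outer one
When the block exits the inner val goes out of scope; the outer val was never modified -> 48
Result: 48

48


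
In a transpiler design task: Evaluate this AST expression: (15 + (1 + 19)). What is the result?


Expression: (15 + (1 + 19))
Evaluating step by step:
  1 + 19 = 20
  15 + 20 = 35
Result: 35

35


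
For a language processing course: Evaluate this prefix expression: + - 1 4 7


Parsing prefix expression: + - 1 4 7
Step 1: Innermost operation '- 1 4'
  1 - 4 = -3
Step 2: Outer operation '+ [-3] 7'
  -3 + 7 = 4

4


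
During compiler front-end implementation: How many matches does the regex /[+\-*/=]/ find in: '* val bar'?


Pattern: /[+\-*/=]/ (operators)
Input: '* val bar'
Scanning for matches:
  Match 1: '*'
Total matches: 1

1


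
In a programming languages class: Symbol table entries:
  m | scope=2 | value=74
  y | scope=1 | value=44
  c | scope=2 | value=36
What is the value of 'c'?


Searching symbol table for 'c':
  m | scope=2 | value=74
  y | scope=1 | value=44
  c | scope=2 | value=36 <- MATCH
Found 'c' at scope 2 with value 36

36


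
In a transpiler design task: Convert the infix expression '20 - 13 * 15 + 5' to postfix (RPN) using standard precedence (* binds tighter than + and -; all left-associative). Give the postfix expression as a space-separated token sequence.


Applying the shunting-yard algorithm:
  Operand 20 -> output
  Push '-' onto operator stack -> op-stack: [-]
  Operand 13 -> output
  Push '*' onto operator stack -> op-stack: [-, *]
  Operand 15 -> output
  See '+' (prec 1); top '*' (prec 2) >= it -> pop '*' to output
  See '+' (prec 1); top '-' (prec 1) >= it -> pop '-' to output
  Push '+' onto operator stack -> op-stack: [+]
  Operand 5 -> output
  End of input: pop '+' to output
Postfix result: 20 13 15 * - 5 +

20 13 15 * - 5 +


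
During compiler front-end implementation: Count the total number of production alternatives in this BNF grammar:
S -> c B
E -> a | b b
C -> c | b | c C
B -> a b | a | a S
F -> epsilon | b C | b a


Counting alternatives per rule:
  S: 1 alternative(s)
  E: 2 alternative(s)
  C: 3 alternative(s)
  B: 3 alternative(s)
  F: 3 alternative(s)
Sum: 1 + 2 + 3 + 3 + 3 = 12

12


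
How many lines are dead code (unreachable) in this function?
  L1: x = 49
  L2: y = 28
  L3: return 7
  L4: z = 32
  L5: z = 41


Analyzing control flow:
  L1: reachable (before return)
  L2: reachable (before return)
  L3: reachable (return statement)
  L4: DEAD (after return at L3)
  L5: DEAD (after return at L3)
Return at L3, total lines = 5
Dead lines: L4 through L5
Count: 2

2


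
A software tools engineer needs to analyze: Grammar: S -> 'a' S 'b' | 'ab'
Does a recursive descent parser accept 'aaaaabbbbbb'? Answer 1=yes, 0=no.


Grammar accepts strings of the form a^n b^n (n >= 1)
Word: 'aaaaabbbbbb'
Counting: 5 a's and 6 b's
Check: 5 == 6? No
Mismatch: a-count != b-count
Rejected

0


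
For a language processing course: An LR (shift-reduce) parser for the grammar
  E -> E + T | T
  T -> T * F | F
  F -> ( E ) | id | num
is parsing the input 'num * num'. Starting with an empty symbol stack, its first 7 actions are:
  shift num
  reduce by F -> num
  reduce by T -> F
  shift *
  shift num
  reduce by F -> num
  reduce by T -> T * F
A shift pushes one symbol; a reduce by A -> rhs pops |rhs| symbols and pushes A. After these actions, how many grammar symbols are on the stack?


Tracking the symbol stack through each action:
  Action 1: shift 'num' : push -> stack = [num] (size 1)
  Action 2: reduce by F -> num : pop 1, push F -> stack = [F] (size 1)
  Action 3: reduce by T -> F : pop 1, push T -> stack = [T] (size 1)
  Action 4: shift '*' : push -> stack = [T, *] (size 2)
  Action 5: shift 'num' : push -> stack = [T, *, num] (size 3)
  Action 6: reduce by F -> num : pop 1, push F -> stack = [T, *, F] (size 3)
  Action 7: reduce by T -> T * F : pop 3, push T -> stack = [T] (size 1)
Final stack size: 1

1


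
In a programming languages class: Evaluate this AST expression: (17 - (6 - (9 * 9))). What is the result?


Expression: (17 - (6 - (9 * 9)))
Evaluating step by step:
  9 * 9 = 81
  6 - 81 = -75
  17 - -75 = 92
Result: 92

92


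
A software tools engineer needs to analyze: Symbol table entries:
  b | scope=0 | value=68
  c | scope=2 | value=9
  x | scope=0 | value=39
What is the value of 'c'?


Searching symbol table for 'c':
  b | scope=0 | value=68
  c | scope=2 | value=9 <- MATCH
  x | scope=0 | value=39
Found 'c' at scope 2 with value 9

9


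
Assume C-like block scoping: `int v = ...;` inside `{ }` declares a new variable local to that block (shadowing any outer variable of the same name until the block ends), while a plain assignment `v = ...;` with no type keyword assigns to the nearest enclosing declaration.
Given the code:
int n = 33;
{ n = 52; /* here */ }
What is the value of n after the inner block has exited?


Analyzing scoping rules:
Outer scope: declares n = 33
Inner block: 'n = 52;' has no type keyword, so it is an assignment to the outer n (no shadowing)
The assignment changed the outer variable itself, so the new value persists after the block -> 52
Result: 52

52


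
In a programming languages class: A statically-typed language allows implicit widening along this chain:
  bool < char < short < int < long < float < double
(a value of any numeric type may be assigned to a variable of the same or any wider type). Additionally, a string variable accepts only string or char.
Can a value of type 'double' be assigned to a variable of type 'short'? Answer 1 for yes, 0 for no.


Target variable type: short
Source value type: double
Numeric ranks: double=6, short=2
Widening allowed iff rank(source) <= rank(target): 6 <= 2? No
Result: 0

0


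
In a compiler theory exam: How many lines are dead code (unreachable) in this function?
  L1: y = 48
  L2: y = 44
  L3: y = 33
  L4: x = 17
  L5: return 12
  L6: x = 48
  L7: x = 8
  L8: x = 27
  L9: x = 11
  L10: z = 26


Analyzing control flow:
  L1: reachable (before return)
  L2: reachable (before return)
  L3: reachable (before return)
  L4: reachable (before return)
  L5: reachable (return statement)
  L6: DEAD (after return at L5)
  L7: DEAD (after return at L5)
  L8: DEAD (after return at L5)
  L9: DEAD (after return at L5)
  L10: DEAD (after return at L5)
Return at L5, total lines = 10
Dead lines: L6 through L10
Count: 5

5


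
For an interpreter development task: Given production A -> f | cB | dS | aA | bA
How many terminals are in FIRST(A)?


Production: A -> f | cB | dS | aA | bA
Examining each alternative for leading terminals:
  A -> f : first terminal = 'f'
  A -> cB : first terminal = 'c'
  A -> dS : first terminal = 'd'
  A -> aA : first terminal = 'a'
  A -> bA : first terminal = 'b'
FIRST(A) = {a, b, c, d, f}
Count: 5

5


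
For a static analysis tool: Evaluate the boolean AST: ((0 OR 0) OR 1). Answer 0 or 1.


Step 1: Evaluate inner node
  0 OR 0 = 0
Step 2: Evaluate root node
  0 OR 1 = 1

1


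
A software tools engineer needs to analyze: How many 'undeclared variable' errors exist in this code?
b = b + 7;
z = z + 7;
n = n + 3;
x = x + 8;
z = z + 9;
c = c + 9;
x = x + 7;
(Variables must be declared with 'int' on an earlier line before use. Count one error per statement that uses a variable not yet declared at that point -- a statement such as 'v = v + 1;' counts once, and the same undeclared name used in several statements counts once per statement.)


Scanning code line by line:
  Line 1: use 'b' -> ERROR (undeclared)
  Line 2: use 'z' -> ERROR (undeclared)
  Line 3: use 'n' -> ERROR (undeclared)
  Line 4: use 'x' -> ERROR (undeclared)
  Line 5: use 'z' -> ERROR (undeclared)
  Line 6: use 'c' -> ERROR (undeclared)
  Line 7: use 'x' -> ERROR (undeclared)
Total undeclared variable errors: 7

7


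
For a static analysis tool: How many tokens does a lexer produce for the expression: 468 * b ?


Scanning '468 * b'
Token 1: '468' -> integer_literal
Token 2: '*' -> operator
Token 3: 'b' -> identifier
Total tokens: 3

3


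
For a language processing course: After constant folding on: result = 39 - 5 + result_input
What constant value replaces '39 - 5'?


Identifying constant sub-expression:
  Original: result = 39 - 5 + result_input
  39 and 5 are both compile-time constants
  Evaluating: 39 - 5 = 34
  After folding: result = 34 + result_input

34


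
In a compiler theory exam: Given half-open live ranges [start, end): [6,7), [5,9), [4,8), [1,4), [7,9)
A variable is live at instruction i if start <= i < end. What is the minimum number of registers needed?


Live ranges:
  Var0: [6, 7)
  Var1: [5, 9)
  Var2: [4, 8)
  Var3: [1, 4)
  Var4: [7, 9)
Sweep-line events (position, delta, active):
  pos=1 start -> active=1
  pos=4 end -> active=0
  pos=4 start -> active=1
  pos=5 start -> active=2
  pos=6 start -> active=3
  pos=7 end -> active=2
  pos=7 start -> active=3
  pos=8 end -> active=2
  pos=9 end -> active=1
  pos=9 end -> active=0
Maximum simultaneous active: 3
Minimum registers needed: 3

3


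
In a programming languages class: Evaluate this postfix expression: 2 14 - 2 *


Processing tokens left to right:
Push 2, Push 14
Pop 2 and 14, compute 2 - 14 = -12, push -12
Push 2
Pop -12 and 2, compute -12 * 2 = -24, push -24
Stack result: -24

-24


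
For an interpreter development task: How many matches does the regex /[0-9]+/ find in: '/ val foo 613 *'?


Pattern: /[0-9]+/ (int literals)
Input: '/ val foo 613 *'
Scanning for matches:
  Match 1: '613'
Total matches: 1

1


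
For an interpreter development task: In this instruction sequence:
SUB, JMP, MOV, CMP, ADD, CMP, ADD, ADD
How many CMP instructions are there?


Scanning instruction sequence for CMP:
  Position 1: SUB
  Position 2: JMP
  Position 3: MOV
  Position 4: CMP <- MATCH
  Position 5: ADD
  Position 6: CMP <- MATCH
  Position 7: ADD
  Position 8: ADD
Matches at positions: [4, 6]
Total CMP count: 2

2


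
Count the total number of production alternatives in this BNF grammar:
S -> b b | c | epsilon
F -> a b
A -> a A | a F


Counting alternatives per rule:
  S: 3 alternative(s)
  F: 1 alternative(s)
  A: 2 alternative(s)
Sum: 3 + 1 + 2 = 6

6


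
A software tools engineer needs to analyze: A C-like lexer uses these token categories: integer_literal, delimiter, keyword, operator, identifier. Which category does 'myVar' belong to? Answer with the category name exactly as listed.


Token: 'myVar'
Checking categories:
  identifier: YES
  integer_literal: no
  operator: no
  keyword: no
  delimiter: no
Category: identifier

identifier


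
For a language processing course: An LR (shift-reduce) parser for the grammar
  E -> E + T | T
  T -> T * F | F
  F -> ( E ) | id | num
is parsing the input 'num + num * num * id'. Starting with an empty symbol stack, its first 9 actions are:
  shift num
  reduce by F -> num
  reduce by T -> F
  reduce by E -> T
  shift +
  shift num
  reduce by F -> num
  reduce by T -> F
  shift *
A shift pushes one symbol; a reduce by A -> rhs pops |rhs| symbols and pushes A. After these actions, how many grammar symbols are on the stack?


Tracking the symbol stack through each action:
  Action 1: shift 'num' : push -> stack = [num] (size 1)
  Action 2: reduce by F -> num : pop 1, push F -> stack = [F] (size 1)
  Action 3: reduce by T -> F : pop 1, push T -> stack = [T] (size 1)
  Action 4: reduce by E -> T : pop 1, push E -> stack = [E] (size 1)
  Action 5: shift '+' : push -> stack = [E, +] (size 2)
  Action 6: shift 'num' : push -> stack = [E, +, num] (size 3)
  Action 7: reduce by F -> num : pop 1, push F -> stack = [E, +, F] (size 3)
  Action 8: reduce by T -> F : pop 1, push T -> stack = [E, +, T] (size 3)
  Action 9: shift '*' : push -> stack = [E, +, T, *] (size 4)
Final stack size: 4

4


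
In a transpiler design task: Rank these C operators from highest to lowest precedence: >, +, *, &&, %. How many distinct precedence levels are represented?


Looking up precedence for each operator:
  > -> precedence 4
  + -> precedence 5
  * -> precedence 6
  && -> precedence 2
  % -> precedence 6
Sorted highest to lowest: *, %, +, >, &&
Distinct precedence values: [6, 5, 4, 2]
Number of distinct levels: 4

4


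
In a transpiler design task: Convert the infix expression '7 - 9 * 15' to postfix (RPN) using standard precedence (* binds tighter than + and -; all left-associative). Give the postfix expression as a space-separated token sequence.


Applying the shunting-yard algorithm:
  Operand 7 -> output
  Push '-' onto operator stack -> op-stack: [-]
  Operand 9 -> output
  Push '*' onto operator stack -> op-stack: [-, *]
  Operand 15 -> output
  End of input: pop '*' to output
  End of input: pop '-' to output
Postfix result: 7 9 15 * -

7 9 15 * -


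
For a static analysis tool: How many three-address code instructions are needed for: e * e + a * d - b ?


Expression: e * e + a * d - b
Generating three-address code (respecting * over +/- precedence):
  Instruction 1: t1 = e * e
  Instruction 2: t2 = a * d
  Instruction 3: t3 = t1 + t2
  Instruction 4: t4 = t3 - b
Total instructions: 4

4


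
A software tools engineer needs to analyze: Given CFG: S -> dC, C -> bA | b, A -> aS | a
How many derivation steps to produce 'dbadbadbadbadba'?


Grammar: S -> dC, C -> bA | b, A -> aS | a
Deriving 'dbadbadbadbadba':
Step 1: S -> dC => dC
Step 2: C -> bA => dbA
Step 3: A -> aS => dbaS
Step 4: S -> dC => dbadC
Step 5: C -> bA => dbadbA
Step 6: A -> aS => dbadbaS
Step 7: S -> dC => dbadbadC
Step 8: C -> bA => dbadbadbA
Step 9: A -> aS => dbadbadbaS
Step 10: S -> dC => dbadbadbadC
Step 11: C -> bA => dbadbadbadbA
Step 12: A -> aS => dbadbadbadbaS
Step 13: S -> dC => dbadbadbadbadC
Step 14: C -> bA => dbadbadbadbadbA
Step 15: A -> a => dbadbadbadbadba
Total derivation steps: 15

15


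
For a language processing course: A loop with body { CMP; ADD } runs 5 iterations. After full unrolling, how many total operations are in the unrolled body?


Loop body operations: CMP, ADD (2 ops per iteration)
Unrolling 5 iterations:
  Iteration 1: CMP, ADD (2 ops)
  Iteration 2: CMP, ADD (2 ops)
  Iteration 3: CMP, ADD (2 ops)
  Iteration 4: CMP, ADD (2 ops)
  Iteration 5: CMP, ADD (2 ops)
Total: 5 iterations * 2 ops/iter = 10 operations

10


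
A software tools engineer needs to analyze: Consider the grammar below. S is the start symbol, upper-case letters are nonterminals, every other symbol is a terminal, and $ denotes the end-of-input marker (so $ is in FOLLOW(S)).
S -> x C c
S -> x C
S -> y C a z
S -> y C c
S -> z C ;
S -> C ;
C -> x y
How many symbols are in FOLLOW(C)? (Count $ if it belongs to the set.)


S is the start symbol and does not occur in any rule body, so FOLLOW(S) = {$}.
Examining every occurrence of C in a rule body:
  S -> x C c : C is followed by terminal 'c' -> add 'c'
  S -> x C : C is at the right end -> add FOLLOW(S) = {$}
  S -> y C a z : C is followed by terminal 'a' -> add 'a'
  S -> y C c : C is followed by terminal 'c' -> add 'c' (already in the set)
  S -> z C ; : C is followed by terminal ';' -> add ';'
  S -> C ; : C is followed by terminal ';' -> add ';' (already in the set)
  C -> x y : C does not occur in the body -> contributes nothing
FOLLOW(C) = {;, a, c, $}
Count: 4

4


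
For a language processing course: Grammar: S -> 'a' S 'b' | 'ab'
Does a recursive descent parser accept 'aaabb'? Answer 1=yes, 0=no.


Grammar accepts strings of the form a^n b^n (n >= 1)
Word: 'aaabb'
Counting: 3 a's and 2 b's
Check: 3 == 2? No
Mismatch: a-count != b-count
Rejected

0


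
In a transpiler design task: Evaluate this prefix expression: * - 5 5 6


Parsing prefix expression: * - 5 5 6
Step 1: Innermost operation '- 5 5'
  5 - 5 = 0
Step 2: Outer operation '* [0] 6'
  0 * 6 = 0

0


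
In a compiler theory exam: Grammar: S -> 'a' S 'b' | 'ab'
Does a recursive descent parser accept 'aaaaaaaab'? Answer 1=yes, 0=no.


Grammar accepts strings of the form a^n b^n (n >= 1)
Word: 'aaaaaaaab'
Counting: 8 a's and 1 b's
Check: 8 == 1? No
Mismatch: a-count != b-count
Rejected

0


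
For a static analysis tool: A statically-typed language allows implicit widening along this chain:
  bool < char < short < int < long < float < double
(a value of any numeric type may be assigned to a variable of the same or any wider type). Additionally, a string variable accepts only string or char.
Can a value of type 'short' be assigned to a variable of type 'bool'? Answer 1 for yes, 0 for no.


Target variable type: bool
Source value type: short
Numeric ranks: short=2, bool=0
Widening allowed iff rank(source) <= rank(target): 2 <= 0? No
Result: 0

0


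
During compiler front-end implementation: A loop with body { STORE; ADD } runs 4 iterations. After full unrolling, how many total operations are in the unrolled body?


Loop body operations: STORE, ADD (2 ops per iteration)
Unrolling 4 iterations:
  Iteration 1: STORE, ADD (2 ops)
  Iteration 2: STORE, ADD (2 ops)
  Iteration 3: STORE, ADD (2 ops)
  Iteration 4: STORE, ADD (2 ops)
Total: 4 iterations * 2 ops/iter = 8 operations

8


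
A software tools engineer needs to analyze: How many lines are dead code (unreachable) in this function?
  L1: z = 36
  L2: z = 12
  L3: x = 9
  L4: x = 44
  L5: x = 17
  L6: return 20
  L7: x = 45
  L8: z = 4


Analyzing control flow:
  L1: reachable (before return)
  L2: reachable (before return)
  L3: reachable (before return)
  L4: reachable (before return)
  L5: reachable (before return)
  L6: reachable (return statement)
  L7: DEAD (after return at L6)
  L8: DEAD (after return at L6)
Return at L6, total lines = 8
Dead lines: L7 through L8
Count: 2

2


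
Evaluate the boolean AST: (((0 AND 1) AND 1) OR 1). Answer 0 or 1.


Step 1: Evaluate inner node
  0 AND 1 = 0
Step 2: Evaluate next node
  0 AND 1 = 0
Step 3: Evaluate root node
  0 OR 1 = 1

1


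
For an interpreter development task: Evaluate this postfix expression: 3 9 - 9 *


Processing tokens left to right:
Push 3, Push 9
Pop 3 and 9, compute 3 - 9 = -6, push -6
Push 9
Pop -6 and 9, compute -6 * 9 = -54, push -54
Stack result: -54

-54


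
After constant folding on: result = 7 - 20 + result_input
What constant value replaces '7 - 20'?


Identifying constant sub-expression:
  Original: result = 7 - 20 + result_input
  7 and 20 are both compile-time constants
  Evaluating: 7 - 20 = -13
  After folding: result = -13 + result_input

-13


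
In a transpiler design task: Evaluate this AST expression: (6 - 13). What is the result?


Expression: (6 - 13)
Evaluating step by step:
  6 - 13 = -7
Result: -7

-7


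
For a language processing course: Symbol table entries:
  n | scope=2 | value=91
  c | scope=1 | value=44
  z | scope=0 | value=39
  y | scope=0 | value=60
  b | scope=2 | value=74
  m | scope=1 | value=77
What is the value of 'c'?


Searching symbol table for 'c':
  n | scope=2 | value=91
  c | scope=1 | value=44 <- MATCH
  z | scope=0 | value=39
  y | scope=0 | value=60
  b | scope=2 | value=74
  m | scope=1 | value=77
Found 'c' at scope 1 with value 44

44


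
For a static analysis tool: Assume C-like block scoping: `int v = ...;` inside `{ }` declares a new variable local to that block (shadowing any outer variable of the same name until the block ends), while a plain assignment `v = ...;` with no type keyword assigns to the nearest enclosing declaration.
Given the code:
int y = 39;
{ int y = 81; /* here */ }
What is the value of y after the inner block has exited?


Analyzing scoping rules:
Outer scope: declares y = 39
Inner block: 'int y = 81;' declares a NEW y that shadows the outer one
When the block exits the inner y goes out of scope; the outer y was never modified -> 39
Result: 39

39


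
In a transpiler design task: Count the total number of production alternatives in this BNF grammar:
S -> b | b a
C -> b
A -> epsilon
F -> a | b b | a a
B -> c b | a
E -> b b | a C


Counting alternatives per rule:
  S: 2 alternative(s)
  C: 1 alternative(s)
  A: 1 alternative(s)
  F: 3 alternative(s)
  B: 2 alternative(s)
  E: 2 alternative(s)
Sum: 2 + 1 + 1 + 3 + 2 + 2 = 11

11


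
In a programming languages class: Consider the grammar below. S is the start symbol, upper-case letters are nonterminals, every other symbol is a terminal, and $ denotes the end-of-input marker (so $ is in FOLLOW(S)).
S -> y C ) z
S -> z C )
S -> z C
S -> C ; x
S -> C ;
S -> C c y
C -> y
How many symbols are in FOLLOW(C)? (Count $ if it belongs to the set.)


S is the start symbol and does not occur in any rule body, so FOLLOW(S) = {$}.
Examining every occurrence of C in a rule body:
  S -> y C ) z : C is followed by terminal ')' -> add ')'
  S -> z C ) : C is followed by terminal ')' -> add ')' (already in the set)
  S -> z C : C is at the right end -> add FOLLOW(S) = {$}
  S -> C ; x : C is followed by terminal ';' -> add ';'
  S -> C ; : C is followed by terminal ';' -> add ';' (already in the set)
  S -> C c y : C is followed by terminal 'c' -> add 'c'
  C -> y : C does not occur in the body -> contributes nothing
FOLLOW(C) = {), ;, c, $}
Count: 4

4


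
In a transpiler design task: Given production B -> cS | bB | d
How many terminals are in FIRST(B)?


Production: B -> cS | bB | d
Examining each alternative for leading terminals:
  B -> cS : first terminal = 'c'
  B -> bB : first terminal = 'b'
  B -> d : first terminal = 'd'
FIRST(B) = {b, c, d}
Count: 3

3


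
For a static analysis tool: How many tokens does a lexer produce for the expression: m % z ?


Scanning 'm % z'
Token 1: 'm' -> identifier
Token 2: '%' -> operator
Token 3: 'z' -> identifier
Total tokens: 3

3


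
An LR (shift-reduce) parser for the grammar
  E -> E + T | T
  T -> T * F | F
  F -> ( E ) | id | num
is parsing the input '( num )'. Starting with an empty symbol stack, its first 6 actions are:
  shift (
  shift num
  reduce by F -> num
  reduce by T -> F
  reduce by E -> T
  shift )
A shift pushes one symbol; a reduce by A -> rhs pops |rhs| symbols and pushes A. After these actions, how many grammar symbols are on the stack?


Tracking the symbol stack through each action:
  Action 1: shift '(' : push -> stack = [(] (size 1)
  Action 2: shift 'num' : push -> stack = [(, num] (size 2)
  Action 3: reduce by F -> num : pop 1, push F -> stack = [(, F] (size 2)
  Action 4: reduce by T -> F : pop 1, push T -> stack = [(, T] (size 2)
  Action 5: reduce by E -> T : pop 1, push E -> stack = [(, E] (size 2)
  Action 6: shift ')' : push -> stack = [(, E, )] (size 3)
Final stack size: 3

3


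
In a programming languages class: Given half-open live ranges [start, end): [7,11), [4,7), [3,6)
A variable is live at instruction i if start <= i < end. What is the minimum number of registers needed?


Live ranges:
  Var0: [7, 11)
  Var1: [4, 7)
  Var2: [3, 6)
Sweep-line events (position, delta, active):
  pos=3 start -> active=1
  pos=4 start -> active=2
  pos=6 end -> active=1
  pos=7 end -> active=0
  pos=7 start -> active=1
  pos=11 end -> active=0
Maximum simultaneous active: 2
Minimum registers needed: 2

2


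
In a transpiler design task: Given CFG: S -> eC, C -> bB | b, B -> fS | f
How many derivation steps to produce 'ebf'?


Grammar: S -> eC, C -> bB | b, B -> fS | f
Deriving 'ebf':
Step 1: S -> eC => eC
Step 2: C -> bB => ebB
Step 3: B -> f => ebf
Total derivation steps: 3

3


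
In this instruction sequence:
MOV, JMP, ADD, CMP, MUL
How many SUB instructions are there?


Scanning instruction sequence for SUB:
  Position 1: MOV
  Position 2: JMP
  Position 3: ADD
  Position 4: CMP
  Position 5: MUL
Matches at positions: []
Total SUB count: 0

0


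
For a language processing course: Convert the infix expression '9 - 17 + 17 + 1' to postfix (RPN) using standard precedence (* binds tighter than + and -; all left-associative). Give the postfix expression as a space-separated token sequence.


Applying the shunting-yard algorithm:
  Operand 9 -> output
  Push '-' onto operator stack -> op-stack: [-]
  Operand 17 -> output
  See '+' (prec 1); top '-' (prec 1) >= it -> pop '-' to output
  Push '+' onto operator stack -> op-stack: [+]
  Operand 17 -> output
  See '+' (prec 1); top '+' (prec 1) >= it -> pop '+' to output
  Push '+' onto operator stack -> op-stack: [+]
  Operand 1 -> output
  End of input: pop '+' to output
Postfix result: 9 17 - 17 + 1 +

9 17 - 17 + 1 +


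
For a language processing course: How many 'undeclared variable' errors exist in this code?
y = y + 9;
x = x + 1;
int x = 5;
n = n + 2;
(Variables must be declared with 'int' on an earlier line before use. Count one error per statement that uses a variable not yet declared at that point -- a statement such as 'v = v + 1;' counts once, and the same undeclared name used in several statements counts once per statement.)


Scanning code line by line:
  Line 1: use 'y' -> ERROR (undeclared)
  Line 2: use 'x' -> ERROR (undeclared)
  Line 3: declare 'x' -> declared = ['x']
  Line 4: use 'n' -> ERROR (undeclared)
Total undeclared variable errors: 3

3


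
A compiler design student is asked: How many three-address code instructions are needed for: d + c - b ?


Expression: d + c - b
Generating three-address code (respecting * over +/- precedence):
  Instruction 1: t1 = d + c
  Instruction 2: t2 = t1 - b
Total instructions: 2

2


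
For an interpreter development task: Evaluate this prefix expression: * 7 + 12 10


Parsing prefix expression: * 7 + 12 10
Step 1: Innermost operation '+ 12 10'
  12 + 10 = 22
Step 2: Outer operation '* 7 [22]'
  7 * 22 = 154

154


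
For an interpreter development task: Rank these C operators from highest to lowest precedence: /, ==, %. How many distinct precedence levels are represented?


Looking up precedence for each operator:
  / -> precedence 6
  == -> precedence 3
  % -> precedence 6
Sorted highest to lowest: /, %, ==
Distinct precedence values: [6, 3]
Number of distinct levels: 2

2


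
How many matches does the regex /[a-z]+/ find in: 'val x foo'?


Pattern: /[a-z]+/ (identifiers)
Input: 'val x foo'
Scanning for matches:
  Match 1: 'val'
  Match 2: 'x'
  Match 3: 'foo'
Total matches: 3

3


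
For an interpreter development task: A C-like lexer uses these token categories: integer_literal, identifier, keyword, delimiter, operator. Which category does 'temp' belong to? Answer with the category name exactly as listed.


Token: 'temp'
Checking categories:
  identifier: YES
  integer_literal: no
  operator: no
  keyword: no
  delimiter: no
Category: identifier

identifier


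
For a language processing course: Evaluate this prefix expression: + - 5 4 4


Parsing prefix expression: + - 5 4 4
Step 1: Innermost operation '- 5 4'
  5 - 4 = 1
Step 2: Outer operation '+ [1] 4'
  1 + 4 = 5

5


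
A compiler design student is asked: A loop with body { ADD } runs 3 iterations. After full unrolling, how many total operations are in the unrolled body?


Loop body operations: ADD (1 op per iteration)
Unrolling 3 iterations:
  Iteration 1: ADD (1 ops)
  Iteration 2: ADD (1 ops)
  Iteration 3: ADD (1 ops)
Total: 3 iterations * 1 ops/iter = 3 operations

3


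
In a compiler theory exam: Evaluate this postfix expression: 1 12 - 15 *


Processing tokens left to right:
Push 1, Push 12
Pop 1 and 12, compute 1 - 12 = -11, push -11
Push 15
Pop -11 and 15, compute -11 * 15 = -165, push -165
Stack result: -165

-165


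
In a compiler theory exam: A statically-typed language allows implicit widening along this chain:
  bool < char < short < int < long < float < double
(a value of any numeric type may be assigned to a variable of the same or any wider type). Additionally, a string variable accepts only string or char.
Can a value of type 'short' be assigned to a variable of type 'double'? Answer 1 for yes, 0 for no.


Target variable type: double
Source value type: short
Numeric ranks: short=2, double=6
Widening allowed iff rank(source) <= rank(target): 2 <= 6? Yes
Result: 1

1
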